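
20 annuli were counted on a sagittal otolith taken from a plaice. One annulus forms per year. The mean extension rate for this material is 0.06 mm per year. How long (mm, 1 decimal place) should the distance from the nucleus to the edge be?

1.2 mm

20 years of growth are recorded.
Predicted length = 0.06 mm/year × 20 years = 1.2 mm.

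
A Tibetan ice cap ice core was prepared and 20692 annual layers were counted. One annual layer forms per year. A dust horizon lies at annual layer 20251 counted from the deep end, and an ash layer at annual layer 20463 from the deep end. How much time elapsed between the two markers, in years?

The two markers are separated by 20463 − 20251 = 212 annual layers.
One annual layer per year makes the interval 212 years.

212 years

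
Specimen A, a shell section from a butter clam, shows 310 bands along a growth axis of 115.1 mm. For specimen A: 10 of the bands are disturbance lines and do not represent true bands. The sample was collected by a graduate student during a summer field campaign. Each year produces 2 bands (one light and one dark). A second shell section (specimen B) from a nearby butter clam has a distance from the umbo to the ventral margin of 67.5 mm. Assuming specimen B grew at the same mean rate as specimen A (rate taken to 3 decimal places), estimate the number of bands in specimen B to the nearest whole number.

176 bands

Specimen A: adjusted count: 310 − 10 = 300 bands.
Specimen A: 300 bands at 2 per year is 300 / 2 = 150 years.
A: 115.1 mm over 150 years gives 115.1 / 150 ≈ 0.767 mm per year.
B spans 67.5 / 0.767 = 88.01 years; at 2 bands per year that is 88.01 × 2 ≈ 176 bands.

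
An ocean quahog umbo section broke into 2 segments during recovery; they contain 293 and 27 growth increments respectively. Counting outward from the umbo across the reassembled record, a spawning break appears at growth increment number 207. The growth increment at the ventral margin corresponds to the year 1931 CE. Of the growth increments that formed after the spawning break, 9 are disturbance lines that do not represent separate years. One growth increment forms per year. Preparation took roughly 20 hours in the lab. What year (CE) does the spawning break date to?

1827 CE

Total growth increments = 293 + 27 = 320.
Between growth increment 207 and the ventral margin there are 320 − 207 = 113 growth increments.
Excluding 9 false growth increments: 113 − 9 = 104.
The growth increment at the ventral margin is 1931 CE, so the spawning break dates to 1931 − 104 = 1827 CE.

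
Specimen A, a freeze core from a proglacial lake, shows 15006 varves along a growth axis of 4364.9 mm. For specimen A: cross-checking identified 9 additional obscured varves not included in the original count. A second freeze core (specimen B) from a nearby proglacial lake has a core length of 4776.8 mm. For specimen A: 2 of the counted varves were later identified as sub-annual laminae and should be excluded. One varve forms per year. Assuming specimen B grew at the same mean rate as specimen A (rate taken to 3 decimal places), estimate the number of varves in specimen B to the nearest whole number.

16415 varves

Specimen A: after corrections the count is 15006 − 2 + 9 = 15013 varves.
A: Mean rate = 4364.9 mm / 15013 years ≈ 0.291 mm/yr.
B spans 4776.8 / 0.291 = 16415.12 years ≈ 16415 varves.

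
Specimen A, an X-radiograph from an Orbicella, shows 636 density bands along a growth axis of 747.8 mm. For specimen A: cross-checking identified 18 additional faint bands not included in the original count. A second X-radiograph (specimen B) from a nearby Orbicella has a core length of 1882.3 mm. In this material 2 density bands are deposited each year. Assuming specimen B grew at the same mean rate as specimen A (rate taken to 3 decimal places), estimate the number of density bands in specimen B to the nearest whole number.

Specimen A: after corrections the count is 636 + 18 = 654 density bands.
Specimen A: dividing by 2 density bands per year: 654 / 2 = 327 years.
A: Extension rate ≈ 747.8 / 327 = 2.287 mm/yr.
B spans 1882.3 / 2.287 = 823.04 years; at 2 density bands per year that is 823.04 × 2 ≈ 1646 density bands.

1646 density bands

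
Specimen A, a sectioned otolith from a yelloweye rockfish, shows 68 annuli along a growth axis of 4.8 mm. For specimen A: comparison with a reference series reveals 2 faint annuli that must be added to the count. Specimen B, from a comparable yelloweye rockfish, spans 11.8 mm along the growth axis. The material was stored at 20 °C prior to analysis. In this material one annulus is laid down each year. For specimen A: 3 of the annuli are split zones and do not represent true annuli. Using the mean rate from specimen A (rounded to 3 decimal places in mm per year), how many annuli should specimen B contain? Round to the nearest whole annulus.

Specimen A: correcting the raw count gives 68 − 3 + 2 = 67 true annuli.
A: 4.8 mm over 67 years gives 4.8 / 67 ≈ 0.072 mm per year.
For B, 11.8 / 0.072 = 163.89 years ≈ 164 annuli.

164 annuli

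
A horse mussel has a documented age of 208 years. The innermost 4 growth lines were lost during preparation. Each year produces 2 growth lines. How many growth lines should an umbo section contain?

412 growth lines

208 years at 2 growth lines per year gives 208 × 2 = 416 growth lines.
Subtracting the 4 growth lines not captured gives 416 − 4 = 412 growth lines in the record.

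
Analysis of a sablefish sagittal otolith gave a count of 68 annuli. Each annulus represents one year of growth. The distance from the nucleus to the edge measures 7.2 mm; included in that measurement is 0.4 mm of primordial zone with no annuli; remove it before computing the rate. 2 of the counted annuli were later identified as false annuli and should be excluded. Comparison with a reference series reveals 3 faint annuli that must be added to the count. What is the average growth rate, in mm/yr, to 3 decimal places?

0.099 mm/yr

After corrections the count is 68 − 2 + 3 = 69 annuli.
Removing the 0.4 mm offcut leaves 7.2 − 0.4 = 6.8 mm.
Mean rate = 6.8 mm / 69 years ≈ 0.099 mm/yr.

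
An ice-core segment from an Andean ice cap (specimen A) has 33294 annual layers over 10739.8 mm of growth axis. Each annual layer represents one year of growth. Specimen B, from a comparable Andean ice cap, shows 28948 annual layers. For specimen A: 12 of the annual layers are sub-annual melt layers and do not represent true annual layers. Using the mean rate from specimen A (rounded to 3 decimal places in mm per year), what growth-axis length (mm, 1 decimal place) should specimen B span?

9350.2 mm

Specimen A: correcting the raw count gives 33294 − 12 = 33282 true annual layers.
A: Mean rate = 10739.8 mm / 33282 years ≈ 0.323 mm/year.
B's length ≈ 0.323 × 28948 = 9350.2 mm.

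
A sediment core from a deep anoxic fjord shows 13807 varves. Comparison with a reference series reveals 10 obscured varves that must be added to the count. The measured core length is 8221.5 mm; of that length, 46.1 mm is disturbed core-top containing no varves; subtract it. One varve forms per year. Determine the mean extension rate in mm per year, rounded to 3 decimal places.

0.592 mm per year

Correcting the raw count gives 13807 + 10 = 13817 true varves.
The growth record spans 8221.5 − 46.1 = 8175.4 mm.
8175.4 mm over 13817 years gives 8175.4 / 13817 ≈ 0.592 mm per year.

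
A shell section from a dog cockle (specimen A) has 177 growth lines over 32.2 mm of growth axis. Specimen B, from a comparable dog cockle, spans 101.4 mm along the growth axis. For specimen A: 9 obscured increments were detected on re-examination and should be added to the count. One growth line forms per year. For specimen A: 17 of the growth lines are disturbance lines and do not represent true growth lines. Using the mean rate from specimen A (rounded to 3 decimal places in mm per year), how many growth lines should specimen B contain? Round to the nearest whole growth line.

531 growth lines

Specimen A: correcting the raw count gives 177 − 17 + 9 = 169 true growth lines.
A: 32.2 mm over 169 years gives 32.2 / 169 ≈ 0.191 mm/yr.
Specimen B: 101.4 mm / 0.191 mm per year = 530.89 years ≈ 531 growth lines.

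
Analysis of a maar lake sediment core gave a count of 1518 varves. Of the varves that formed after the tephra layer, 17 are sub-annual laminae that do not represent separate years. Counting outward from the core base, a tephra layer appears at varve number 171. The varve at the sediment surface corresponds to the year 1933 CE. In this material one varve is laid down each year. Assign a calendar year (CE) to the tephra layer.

603 CE

1518 − 171 = 1347 varves lie beyond the tephra layer toward the sediment surface.
Removing the 17 false varves leaves 1347 − 17 = 1330 true varves beyond the tephra layer.
1933 − 1330 = 603 CE.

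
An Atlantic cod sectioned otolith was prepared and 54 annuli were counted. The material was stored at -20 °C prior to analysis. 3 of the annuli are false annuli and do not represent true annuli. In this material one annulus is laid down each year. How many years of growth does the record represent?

51 yr

After corrections the count is 54 − 3 = 51 annuli.
One annulus per year makes the duration 51 years.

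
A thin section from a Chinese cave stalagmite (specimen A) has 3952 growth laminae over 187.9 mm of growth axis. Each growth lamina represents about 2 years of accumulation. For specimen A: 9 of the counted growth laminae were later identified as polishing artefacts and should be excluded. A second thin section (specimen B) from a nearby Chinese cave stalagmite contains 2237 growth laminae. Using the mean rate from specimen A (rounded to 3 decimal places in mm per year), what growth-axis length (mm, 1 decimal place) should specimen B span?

Specimen A: true growth lamina count = 3952 − 9 = 3943.
Specimen A: multiplying by 2 years per growth lamina: 3943 × 2 = 7886 years.
A: Mean rate = 187.9 mm / 7886 years ≈ 0.024 mm/yr.
Specimen B: multiplying by 2 years per growth lamina: 2237 × 2 = 4474 years. For B, 0.024 mm/year × 4474 years = 107.4 mm.

107.4 mm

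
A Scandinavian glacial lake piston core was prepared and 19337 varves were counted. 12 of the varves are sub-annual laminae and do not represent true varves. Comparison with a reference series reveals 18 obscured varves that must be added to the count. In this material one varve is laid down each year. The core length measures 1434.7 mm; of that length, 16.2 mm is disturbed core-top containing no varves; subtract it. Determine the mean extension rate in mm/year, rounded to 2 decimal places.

0.07 mm/year

True varve count = 19337 − 12 + 18 = 19343.
Net length = 1434.7 − 16.2 = 1418.5 mm.
Extension rate ≈ 1418.5 / 19343 = 0.07 mm/year.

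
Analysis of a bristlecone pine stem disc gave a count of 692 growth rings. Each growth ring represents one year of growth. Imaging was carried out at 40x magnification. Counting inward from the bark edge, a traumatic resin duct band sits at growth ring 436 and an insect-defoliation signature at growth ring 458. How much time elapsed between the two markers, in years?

22 years

458 − 436 = 22 growth rings lie between the two events.
That is 22 years at one growth ring per year.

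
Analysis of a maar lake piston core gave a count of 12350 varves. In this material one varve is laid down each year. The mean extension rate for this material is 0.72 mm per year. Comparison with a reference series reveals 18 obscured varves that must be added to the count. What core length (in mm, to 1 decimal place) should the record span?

Adjusted count: 12350 + 18 = 12368 varves.
Predicted length = 0.72 mm/year × 12368 years = 8905.0 mm.

8905.0 mm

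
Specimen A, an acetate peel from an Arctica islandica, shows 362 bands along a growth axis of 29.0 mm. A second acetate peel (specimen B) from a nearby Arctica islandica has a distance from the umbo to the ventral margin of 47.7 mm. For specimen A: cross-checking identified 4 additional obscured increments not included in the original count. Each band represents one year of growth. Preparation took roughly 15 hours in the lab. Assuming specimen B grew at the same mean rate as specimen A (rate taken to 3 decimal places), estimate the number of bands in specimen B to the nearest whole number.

Specimen A: correcting the raw count gives 362 + 4 = 366 true bands.
A: 29.0 mm over 366 years gives 29.0 / 366 ≈ 0.079 mm per year.
B spans 47.7 / 0.079 = 603.80 years ≈ 604 bands.

604 bands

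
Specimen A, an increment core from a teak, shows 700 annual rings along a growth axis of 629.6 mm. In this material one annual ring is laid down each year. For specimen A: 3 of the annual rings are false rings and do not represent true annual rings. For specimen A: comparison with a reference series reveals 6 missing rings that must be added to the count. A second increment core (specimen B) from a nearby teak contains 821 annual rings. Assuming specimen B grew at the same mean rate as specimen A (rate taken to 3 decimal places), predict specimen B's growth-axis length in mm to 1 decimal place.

Specimen A: correcting the raw count gives 700 − 3 + 6 = 703 true annual rings.
A: Mean rate = 629.6 mm / 703 years ≈ 0.896 mm per year.
B's length ≈ 0.896 × 821 = 735.6 mm.

735.6 mm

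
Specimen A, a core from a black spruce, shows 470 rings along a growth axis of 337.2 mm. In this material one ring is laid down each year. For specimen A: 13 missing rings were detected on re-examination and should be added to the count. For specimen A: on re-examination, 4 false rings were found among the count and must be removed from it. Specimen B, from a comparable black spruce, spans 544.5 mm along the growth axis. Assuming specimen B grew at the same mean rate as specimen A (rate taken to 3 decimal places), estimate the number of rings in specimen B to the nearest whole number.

773 rings

Specimen A: after corrections the count is 470 − 4 + 13 = 479 rings.
A: Extension rate ≈ 337.2 / 479 = 0.704 mm/year.
For B, 544.5 / 0.704 = 773.44 years ≈ 773 rings.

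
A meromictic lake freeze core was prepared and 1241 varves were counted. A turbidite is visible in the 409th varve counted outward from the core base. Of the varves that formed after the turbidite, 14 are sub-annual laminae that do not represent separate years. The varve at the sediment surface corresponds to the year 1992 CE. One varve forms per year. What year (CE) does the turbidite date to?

1174 CE

1241 − 409 = 832 varves lie beyond the turbidite toward the sediment surface.
Removing the 14 false varves leaves 832 − 14 = 818 true varves beyond the turbidite.
1992 − 818 = 1174 CE.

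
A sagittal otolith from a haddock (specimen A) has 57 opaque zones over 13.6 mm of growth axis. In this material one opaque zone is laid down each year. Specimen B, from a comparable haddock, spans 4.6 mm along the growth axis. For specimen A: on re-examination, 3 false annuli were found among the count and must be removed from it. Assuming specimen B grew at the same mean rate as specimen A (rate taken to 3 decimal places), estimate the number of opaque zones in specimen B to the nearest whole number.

18 opaque zones

Specimen A: correcting the raw count gives 57 − 3 = 54 true opaque zones.
A: Extension rate ≈ 13.6 / 54 = 0.252 mm/year.
Specimen B: 4.6 mm / 0.252 mm per year = 18.25 years ≈ 18 opaque zones.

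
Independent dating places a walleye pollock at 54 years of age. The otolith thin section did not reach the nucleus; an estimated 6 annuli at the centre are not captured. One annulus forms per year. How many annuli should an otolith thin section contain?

At one annulus per year, 54 years correspond to 54 annuli.
54 − 6 missed = 48 annuli expected in the prepared section.

48 annuli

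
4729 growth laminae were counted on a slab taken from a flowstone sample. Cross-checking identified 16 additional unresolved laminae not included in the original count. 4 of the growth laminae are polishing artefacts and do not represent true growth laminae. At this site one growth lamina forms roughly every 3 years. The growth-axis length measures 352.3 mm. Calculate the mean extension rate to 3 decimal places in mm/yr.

After corrections the count is 4729 − 4 + 16 = 4741 growth laminae.
At 3 years per growth lamina, 4741 × 3 = 14223 years.
352.3 mm over 14223 years gives 352.3 / 14223 ≈ 0.025 mm/yr.

0.025 mm/yr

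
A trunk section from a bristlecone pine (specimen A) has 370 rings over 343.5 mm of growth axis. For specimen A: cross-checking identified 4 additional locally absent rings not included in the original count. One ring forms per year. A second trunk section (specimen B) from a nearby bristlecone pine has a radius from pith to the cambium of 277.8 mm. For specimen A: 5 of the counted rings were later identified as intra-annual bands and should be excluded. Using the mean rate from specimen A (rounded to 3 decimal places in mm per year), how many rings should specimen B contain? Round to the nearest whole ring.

Specimen A: adjusted count: 370 − 5 + 4 = 369 rings.
A: Mean rate = 343.5 mm / 369 years ≈ 0.931 mm/yr.
Specimen B: 277.8 mm / 0.931 mm per year = 298.39 years ≈ 298 rings.

298 rings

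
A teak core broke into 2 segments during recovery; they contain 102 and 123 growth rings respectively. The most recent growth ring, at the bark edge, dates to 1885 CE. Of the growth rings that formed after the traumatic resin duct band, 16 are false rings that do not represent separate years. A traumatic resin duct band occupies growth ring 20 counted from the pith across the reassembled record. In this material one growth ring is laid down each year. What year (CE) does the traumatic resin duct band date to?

Total growth rings = 102 + 123 = 225.
Between growth ring 20 and the bark edge there are 225 − 20 = 205 growth rings.
205 − 16 false = 189 true growth rings after the traumatic resin duct band.
The growth ring at the bark edge is 1885 CE, so the traumatic resin duct band dates to 1885 − 189 = 1696 CE.

1696 CE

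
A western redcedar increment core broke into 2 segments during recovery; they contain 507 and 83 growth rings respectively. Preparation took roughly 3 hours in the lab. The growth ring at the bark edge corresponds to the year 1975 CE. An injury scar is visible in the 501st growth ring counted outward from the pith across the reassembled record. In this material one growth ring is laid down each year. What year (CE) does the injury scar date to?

1886 CE

Total growth rings = 507 + 83 = 590.
590 − 501 = 89 growth rings lie beyond the injury scar toward the bark edge.
Counting back 89 years from 1975 CE places the injury scar in 1975 − 89 = 1886 CE.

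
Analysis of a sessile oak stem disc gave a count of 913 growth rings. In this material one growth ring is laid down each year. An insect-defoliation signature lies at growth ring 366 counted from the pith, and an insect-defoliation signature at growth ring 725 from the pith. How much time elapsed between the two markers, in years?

359 years

The two markers are separated by 725 − 366 = 359 growth rings.
One growth ring per year makes the interval 359 years.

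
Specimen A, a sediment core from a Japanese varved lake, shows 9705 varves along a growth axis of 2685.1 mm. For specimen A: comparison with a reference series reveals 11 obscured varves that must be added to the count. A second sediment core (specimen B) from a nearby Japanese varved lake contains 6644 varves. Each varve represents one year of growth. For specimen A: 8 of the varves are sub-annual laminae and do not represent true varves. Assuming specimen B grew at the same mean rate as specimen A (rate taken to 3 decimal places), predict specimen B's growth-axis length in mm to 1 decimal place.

Specimen A: adjusted count: 9705 − 8 + 11 = 9708 varves.
A: Extension rate ≈ 2685.1 / 9708 = 0.277 mm/year.
B's length ≈ 0.277 × 6644 = 1840.4 mm.

1840.4 mm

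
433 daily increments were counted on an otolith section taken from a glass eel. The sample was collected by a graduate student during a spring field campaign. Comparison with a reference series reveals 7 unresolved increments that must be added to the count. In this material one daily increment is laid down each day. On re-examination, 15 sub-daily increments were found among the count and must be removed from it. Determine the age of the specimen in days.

425 d

True daily increment count = 433 − 15 + 7 = 425.
With a one-to-one daily increment periodicity this is 425 days.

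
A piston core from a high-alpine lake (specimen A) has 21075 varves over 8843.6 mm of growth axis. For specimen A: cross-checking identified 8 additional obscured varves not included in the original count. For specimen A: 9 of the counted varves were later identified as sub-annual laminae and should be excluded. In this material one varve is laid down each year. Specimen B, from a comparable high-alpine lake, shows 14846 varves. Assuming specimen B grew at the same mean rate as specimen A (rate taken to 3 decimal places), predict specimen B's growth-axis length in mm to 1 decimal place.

6235.3 mm

Specimen A: adjusted count: 21075 − 9 + 8 = 21074 varves.
A: 8843.6 mm over 21074 years gives 8843.6 / 21074 ≈ 0.420 mm/year.
For B, 0.420 mm/year × 14846 years = 6235.3 mm.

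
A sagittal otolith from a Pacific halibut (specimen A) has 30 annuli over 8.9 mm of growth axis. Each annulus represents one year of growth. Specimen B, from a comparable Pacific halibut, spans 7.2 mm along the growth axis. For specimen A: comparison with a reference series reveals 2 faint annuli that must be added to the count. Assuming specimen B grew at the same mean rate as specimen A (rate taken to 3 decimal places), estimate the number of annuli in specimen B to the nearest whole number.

Specimen A: after corrections the count is 30 + 2 = 32 annuli.
A: Mean rate = 8.9 mm / 32 years ≈ 0.278 mm/yr.
B spans 7.2 / 0.278 = 25.90 years ≈ 26 annuli.

26 annuli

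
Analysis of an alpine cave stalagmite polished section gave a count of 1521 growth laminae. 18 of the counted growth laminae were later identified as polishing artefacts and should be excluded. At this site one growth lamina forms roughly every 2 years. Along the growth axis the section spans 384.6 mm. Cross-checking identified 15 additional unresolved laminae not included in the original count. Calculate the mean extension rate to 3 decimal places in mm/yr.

Adjusted count: 1521 − 18 + 15 = 1518 growth laminae.
1518 growth laminae at 2 years each span 1518 × 2 = 3036 years.
384.6 mm over 3036 years gives 384.6 / 3036 ≈ 0.127 mm/yr.

0.127 mm/yr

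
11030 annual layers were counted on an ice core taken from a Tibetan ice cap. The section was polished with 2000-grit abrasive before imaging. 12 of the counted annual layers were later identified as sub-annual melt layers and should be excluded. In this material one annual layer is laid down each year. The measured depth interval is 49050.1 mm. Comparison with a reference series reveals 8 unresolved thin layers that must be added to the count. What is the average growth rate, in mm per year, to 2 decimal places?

Adjusted count: 11030 − 12 + 8 = 11026 annual layers.
Mean rate = 49050.1 mm / 11026 years ≈ 4.45 mm per year.

4.45 mm per year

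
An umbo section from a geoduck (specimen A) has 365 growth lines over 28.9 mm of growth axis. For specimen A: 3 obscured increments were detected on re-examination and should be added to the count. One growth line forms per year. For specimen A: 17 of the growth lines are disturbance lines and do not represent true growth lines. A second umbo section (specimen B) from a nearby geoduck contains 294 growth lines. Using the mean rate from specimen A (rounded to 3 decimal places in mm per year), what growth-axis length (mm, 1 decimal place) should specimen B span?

Specimen A: adjusted count: 365 − 17 + 3 = 351 growth lines.
A: Mean rate = 28.9 mm / 351 years ≈ 0.082 mm/yr.
B's length ≈ 0.082 × 294 = 24.1 mm.

24.1 mm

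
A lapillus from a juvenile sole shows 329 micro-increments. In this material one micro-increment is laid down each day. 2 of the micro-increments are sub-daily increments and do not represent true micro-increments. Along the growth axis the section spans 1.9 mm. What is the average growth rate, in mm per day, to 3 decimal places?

0.006 mm per day

Adjusted count: 329 − 2 = 327 micro-increments.
Extension rate ≈ 1.9 / 327 = 0.006 mm per day.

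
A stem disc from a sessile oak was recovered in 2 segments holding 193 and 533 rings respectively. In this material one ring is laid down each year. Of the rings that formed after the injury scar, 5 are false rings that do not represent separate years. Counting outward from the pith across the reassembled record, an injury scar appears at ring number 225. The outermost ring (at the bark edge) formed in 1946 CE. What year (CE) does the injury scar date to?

1450 CE

Total rings = 193 + 533 = 726.
The injury scar sits at ring 225 from the pith, so 726 − 225 = 501 rings formed after it.
Excluding 5 false rings: 501 − 5 = 496.
The ring at the bark edge is 1946 CE, so the injury scar dates to 1946 − 496 = 1450 CE.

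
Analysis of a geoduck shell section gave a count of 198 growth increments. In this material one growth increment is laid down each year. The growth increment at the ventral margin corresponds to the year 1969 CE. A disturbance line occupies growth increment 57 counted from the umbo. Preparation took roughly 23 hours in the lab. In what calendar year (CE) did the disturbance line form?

1828 CE

The disturbance line sits at growth increment 57 from the umbo, so 198 − 57 = 141 growth increments formed after it.
1969 − 141 = 1828 CE.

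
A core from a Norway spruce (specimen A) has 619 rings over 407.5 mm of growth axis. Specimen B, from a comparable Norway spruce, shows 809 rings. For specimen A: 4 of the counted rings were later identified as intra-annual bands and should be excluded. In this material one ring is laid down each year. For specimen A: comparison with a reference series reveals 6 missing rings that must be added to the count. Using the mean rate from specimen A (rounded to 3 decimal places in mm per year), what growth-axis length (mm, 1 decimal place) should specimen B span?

530.7 mm

Specimen A: true ring count = 619 − 4 + 6 = 621.
A: Extension rate ≈ 407.5 / 621 = 0.656 mm/yr.
Length of B = 0.656 × 809 = 530.7 mm.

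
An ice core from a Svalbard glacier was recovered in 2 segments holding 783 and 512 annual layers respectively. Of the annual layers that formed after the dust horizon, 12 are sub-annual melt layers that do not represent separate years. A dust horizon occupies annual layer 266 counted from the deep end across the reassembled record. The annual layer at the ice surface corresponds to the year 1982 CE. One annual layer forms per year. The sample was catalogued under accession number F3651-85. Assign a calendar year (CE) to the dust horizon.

965 CE

Total annual layers = 783 + 512 = 1295.
The dust horizon sits at annual layer 266 from the deep end, so 1295 − 266 = 1029 annual layers formed after it.
1029 − 12 false = 1017 true annual layers after the dust horizon.
1982 − 1017 = 965 CE.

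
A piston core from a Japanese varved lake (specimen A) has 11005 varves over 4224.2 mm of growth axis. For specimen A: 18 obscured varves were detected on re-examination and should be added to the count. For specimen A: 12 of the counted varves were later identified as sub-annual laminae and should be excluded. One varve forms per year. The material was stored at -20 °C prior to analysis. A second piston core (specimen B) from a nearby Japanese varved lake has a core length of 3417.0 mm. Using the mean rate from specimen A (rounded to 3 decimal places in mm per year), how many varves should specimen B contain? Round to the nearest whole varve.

8898 varves

Specimen A: true varve count = 11005 − 12 + 18 = 11011.
A: Extension rate ≈ 4224.2 / 11011 = 0.384 mm/yr.
For B, 3417.0 / 0.384 = 8898.44 years ≈ 8898 varves.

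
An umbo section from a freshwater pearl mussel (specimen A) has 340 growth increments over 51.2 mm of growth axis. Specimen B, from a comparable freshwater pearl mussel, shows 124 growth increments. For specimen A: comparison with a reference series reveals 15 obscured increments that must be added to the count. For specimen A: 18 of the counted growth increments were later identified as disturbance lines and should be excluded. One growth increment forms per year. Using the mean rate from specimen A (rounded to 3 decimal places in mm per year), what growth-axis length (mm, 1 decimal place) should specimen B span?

18.8 mm

Specimen A: after corrections the count is 340 − 18 + 15 = 337 growth increments.
A: Mean rate = 51.2 mm / 337 years ≈ 0.152 mm/year.
Length of B = 0.152 × 124 = 18.8 mm.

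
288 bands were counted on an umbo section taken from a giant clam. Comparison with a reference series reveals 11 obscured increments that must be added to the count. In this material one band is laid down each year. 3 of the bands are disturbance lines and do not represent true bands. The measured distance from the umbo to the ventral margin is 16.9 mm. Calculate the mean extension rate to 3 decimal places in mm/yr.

0.057 mm/yr

True band count = 288 − 3 + 11 = 296.
Extension rate ≈ 16.9 / 296 = 0.057 mm/yr.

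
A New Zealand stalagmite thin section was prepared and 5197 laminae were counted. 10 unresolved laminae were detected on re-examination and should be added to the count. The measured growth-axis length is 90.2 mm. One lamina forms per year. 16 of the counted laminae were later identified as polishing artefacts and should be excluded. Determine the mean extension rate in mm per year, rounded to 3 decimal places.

0.017 mm per year

After corrections the count is 5197 − 16 + 10 = 5191 laminae.
Extension rate ≈ 90.2 / 5191 = 0.017 mm per year.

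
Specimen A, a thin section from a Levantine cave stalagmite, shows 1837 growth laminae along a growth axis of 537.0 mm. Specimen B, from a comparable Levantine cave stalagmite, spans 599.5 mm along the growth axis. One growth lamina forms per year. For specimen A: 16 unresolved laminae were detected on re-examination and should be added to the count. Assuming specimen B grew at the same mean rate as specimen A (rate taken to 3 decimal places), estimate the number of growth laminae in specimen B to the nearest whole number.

Specimen A: after corrections the count is 1837 + 16 = 1853 growth laminae.
A: Extension rate ≈ 537.0 / 1853 = 0.290 mm/yr.
B spans 599.5 / 0.290 = 2067.24 years ≈ 2067 growth laminae.

2067 growth laminae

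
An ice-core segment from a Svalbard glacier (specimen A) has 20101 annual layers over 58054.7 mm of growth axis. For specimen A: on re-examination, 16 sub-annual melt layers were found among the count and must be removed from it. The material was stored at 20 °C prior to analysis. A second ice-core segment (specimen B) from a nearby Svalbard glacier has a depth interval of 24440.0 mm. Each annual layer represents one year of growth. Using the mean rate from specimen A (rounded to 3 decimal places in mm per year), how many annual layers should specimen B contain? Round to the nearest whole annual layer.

Specimen A: after corrections the count is 20101 − 16 = 20085 annual layers.
A: Mean rate = 58054.7 mm / 20085 years ≈ 2.890 mm/year.
B spans 24440.0 / 2.890 = 8456.75 years ≈ 8457 annual layers.

8457 annual layers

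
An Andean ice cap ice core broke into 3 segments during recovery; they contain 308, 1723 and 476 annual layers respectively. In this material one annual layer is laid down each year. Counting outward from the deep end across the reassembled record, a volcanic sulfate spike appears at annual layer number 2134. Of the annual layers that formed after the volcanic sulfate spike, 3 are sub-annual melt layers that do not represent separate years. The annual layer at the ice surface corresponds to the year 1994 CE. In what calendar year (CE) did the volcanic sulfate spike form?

1624 CE

Total annual layers = 308 + 1723 + 476 = 2507.
The volcanic sulfate spike sits at annual layer 2134 from the deep end, so 2507 − 2134 = 373 annual layers formed after it.
Removing the 3 false annual layers leaves 373 − 3 = 370 true annual layers beyond the volcanic sulfate spike.
1994 − 370 = 1624 CE.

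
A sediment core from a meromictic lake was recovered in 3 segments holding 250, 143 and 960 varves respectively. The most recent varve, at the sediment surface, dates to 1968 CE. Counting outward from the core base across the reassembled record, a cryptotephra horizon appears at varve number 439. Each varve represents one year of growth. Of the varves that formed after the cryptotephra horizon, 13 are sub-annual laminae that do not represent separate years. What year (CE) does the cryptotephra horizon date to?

Total varves = 250 + 143 + 960 = 1353.
The cryptotephra horizon sits at varve 439 from the core base, so 1353 − 439 = 914 varves formed after it.
Excluding 13 false varves: 914 − 13 = 901.
Counting back 901 years from 1968 CE places the cryptotephra horizon in 1968 − 901 = 1067 CE.

1067 CE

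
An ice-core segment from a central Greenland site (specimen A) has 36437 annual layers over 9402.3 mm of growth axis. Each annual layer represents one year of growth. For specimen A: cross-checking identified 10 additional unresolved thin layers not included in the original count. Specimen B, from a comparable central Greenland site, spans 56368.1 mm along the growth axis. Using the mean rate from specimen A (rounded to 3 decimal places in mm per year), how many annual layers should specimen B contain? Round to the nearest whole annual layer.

Specimen A: after corrections the count is 36437 + 10 = 36447 annual layers.
A: Extension rate ≈ 9402.3 / 36447 = 0.258 mm per year.
For B, 56368.1 / 0.258 = 218481.01 years ≈ 218481 annual layers.

218481 annual layers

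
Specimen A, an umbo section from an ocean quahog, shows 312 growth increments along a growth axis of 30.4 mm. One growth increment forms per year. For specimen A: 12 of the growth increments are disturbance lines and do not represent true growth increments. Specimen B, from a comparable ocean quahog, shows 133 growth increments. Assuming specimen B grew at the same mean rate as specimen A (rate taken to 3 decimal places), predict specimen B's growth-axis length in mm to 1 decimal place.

13.4 mm

Specimen A: true growth increment count = 312 − 12 = 300.
A: Mean rate = 30.4 mm / 300 years ≈ 0.101 mm/yr.
For B, 0.101 mm/year × 133 years = 13.4 mm.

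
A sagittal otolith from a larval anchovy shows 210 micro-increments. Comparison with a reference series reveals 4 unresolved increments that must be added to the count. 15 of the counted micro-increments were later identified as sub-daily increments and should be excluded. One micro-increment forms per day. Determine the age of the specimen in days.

Adjusted count: 210 − 15 + 4 = 199 micro-increments.
With a one-to-one micro-increment periodicity this is 199 days.

199 days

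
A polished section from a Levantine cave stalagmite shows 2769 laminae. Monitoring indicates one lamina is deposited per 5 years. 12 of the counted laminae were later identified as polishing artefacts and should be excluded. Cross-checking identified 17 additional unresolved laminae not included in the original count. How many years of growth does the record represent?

True lamina count = 2769 − 12 + 17 = 2774.
2774 laminae at 5 years each span 2774 × 5 = 13870 years.

13870 yr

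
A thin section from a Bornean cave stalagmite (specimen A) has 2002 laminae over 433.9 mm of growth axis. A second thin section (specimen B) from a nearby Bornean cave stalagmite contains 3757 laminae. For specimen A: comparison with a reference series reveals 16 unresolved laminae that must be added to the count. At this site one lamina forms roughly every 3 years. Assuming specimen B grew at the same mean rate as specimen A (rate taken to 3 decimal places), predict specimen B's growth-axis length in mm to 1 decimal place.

Specimen A: after corrections the count is 2002 + 16 = 2018 laminae.
Specimen A: at 3 years per lamina, 2018 × 3 = 6054 years.
A: 433.9 mm over 6054 years gives 433.9 / 6054 ≈ 0.072 mm/year.
Specimen B: 3757 laminae at 3 years each span 3757 × 3 = 11271 years. Length of B = 0.072 × 11271 = 811.5 mm.

811.5 mm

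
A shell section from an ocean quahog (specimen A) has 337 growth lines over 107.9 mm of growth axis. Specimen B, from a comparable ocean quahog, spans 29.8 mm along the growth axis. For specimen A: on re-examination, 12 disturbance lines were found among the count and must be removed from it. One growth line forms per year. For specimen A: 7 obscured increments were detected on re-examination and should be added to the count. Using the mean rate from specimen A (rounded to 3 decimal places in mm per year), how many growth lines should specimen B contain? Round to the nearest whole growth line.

Specimen A: correcting the raw count gives 337 − 12 + 7 = 332 true growth lines.
A: Mean rate = 107.9 mm / 332 years ≈ 0.325 mm/yr.
B spans 29.8 / 0.325 = 91.69 years ≈ 92 growth lines.

92 growth lines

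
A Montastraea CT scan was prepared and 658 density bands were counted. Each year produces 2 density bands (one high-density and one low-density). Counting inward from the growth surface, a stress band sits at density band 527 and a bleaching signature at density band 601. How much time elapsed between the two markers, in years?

601 − 527 = 74 density bands lie between the two events.
74 density bands at 2 per year is 74 / 2 = 37 years.

37 yr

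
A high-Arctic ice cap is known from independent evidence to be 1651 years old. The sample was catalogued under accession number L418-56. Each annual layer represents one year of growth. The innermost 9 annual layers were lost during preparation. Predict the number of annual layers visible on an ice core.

One annual layer per year gives 1651 annual layers over 1651 years.
Subtracting the 9 annual layers not captured gives 1651 − 9 = 1642 annual layers in the record.

1642 annual layers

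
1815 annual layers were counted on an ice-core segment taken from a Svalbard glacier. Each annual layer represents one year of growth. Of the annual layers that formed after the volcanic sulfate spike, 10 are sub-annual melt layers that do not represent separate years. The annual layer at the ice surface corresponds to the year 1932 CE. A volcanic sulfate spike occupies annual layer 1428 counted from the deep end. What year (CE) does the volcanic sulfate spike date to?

1555 CE

The volcanic sulfate spike sits at annual layer 1428 from the deep end, so 1815 − 1428 = 387 annual layers formed after it.
387 − 10 false = 377 true annual layers after the volcanic sulfate spike.
1932 − 377 = 1555 CE.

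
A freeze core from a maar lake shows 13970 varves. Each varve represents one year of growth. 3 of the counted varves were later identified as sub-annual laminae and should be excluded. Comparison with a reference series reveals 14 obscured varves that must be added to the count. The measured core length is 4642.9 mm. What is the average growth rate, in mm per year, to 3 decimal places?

Correcting the raw count gives 13970 − 3 + 14 = 13981 true varves.
4642.9 mm over 13981 years gives 4642.9 / 13981 ≈ 0.332 mm per year.

0.332 mm per year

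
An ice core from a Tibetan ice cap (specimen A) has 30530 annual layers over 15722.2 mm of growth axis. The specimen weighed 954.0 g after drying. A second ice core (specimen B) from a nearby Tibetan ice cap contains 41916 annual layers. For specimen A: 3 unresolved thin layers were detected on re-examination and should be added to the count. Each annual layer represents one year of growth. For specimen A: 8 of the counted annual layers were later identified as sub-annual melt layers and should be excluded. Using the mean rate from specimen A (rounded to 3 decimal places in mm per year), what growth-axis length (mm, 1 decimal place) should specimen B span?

Specimen A: correcting the raw count gives 30530 − 8 + 3 = 30525 true annual layers.
A: Mean rate = 15722.2 mm / 30525 years ≈ 0.515 mm per year.
Length of B = 0.515 × 41916 = 21586.7 mm.

21586.7 mm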